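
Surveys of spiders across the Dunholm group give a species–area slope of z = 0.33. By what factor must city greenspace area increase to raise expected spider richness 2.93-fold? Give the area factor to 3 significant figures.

(A₂/A₁)^0.33 = 2.93, so A₂/A₁ = 2.93^(1/0.33) = 2.93^3.03
ln(A₂/A₁) = ln 2.93 / 0.33 = 1.0750 / 0.33 = 3.2576
A₂/A₁ = e^3.2576 ≈ 25.99

26.0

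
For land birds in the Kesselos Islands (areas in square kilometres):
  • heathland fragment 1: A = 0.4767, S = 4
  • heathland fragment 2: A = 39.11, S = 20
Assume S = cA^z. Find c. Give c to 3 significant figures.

z = ln(S₂/S₁) / ln(A₂/A₁) = ln(20/4) / ln(39.11/0.4767) = 1.6094 / 4.4072 = 0.3652
c = S₁ / A₁^z = 4 / 0.4767^0.3652 = 4 / 0.763 = 5.243

5.24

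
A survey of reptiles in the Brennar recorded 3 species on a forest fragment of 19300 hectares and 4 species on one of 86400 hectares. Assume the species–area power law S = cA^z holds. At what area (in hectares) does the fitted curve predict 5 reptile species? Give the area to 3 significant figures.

276000 hectares

z = ln(4/3) / ln(86400/19300) = 0.2877 / 1.4989 = 0.1919
c = 3 / 19300^0.1919 = 3 / 6.646 = 0.4514
A = (5/0.4514)^(1/0.1919) ⇒ ln A = ln(11.08)/0.1919 = 12.5294
A = e^12.5294 ≈ 276334 hectares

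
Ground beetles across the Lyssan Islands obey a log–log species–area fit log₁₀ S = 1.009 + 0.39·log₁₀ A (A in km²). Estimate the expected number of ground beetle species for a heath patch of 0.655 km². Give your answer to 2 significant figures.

8.7

S = 10.21 × 0.655^0.39 = 10.21 × 0.8479 ≈ 8.656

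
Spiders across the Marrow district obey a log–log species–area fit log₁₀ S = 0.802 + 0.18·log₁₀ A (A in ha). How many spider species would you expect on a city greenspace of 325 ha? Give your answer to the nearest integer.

S = 6.339 × 325^0.18
ln S = ln 6.339 + 0.18 × ln 325 = 1.8467 + 0.18 × 5.7838 = 2.8878
S = e^2.8878 ≈ 17.95

18 species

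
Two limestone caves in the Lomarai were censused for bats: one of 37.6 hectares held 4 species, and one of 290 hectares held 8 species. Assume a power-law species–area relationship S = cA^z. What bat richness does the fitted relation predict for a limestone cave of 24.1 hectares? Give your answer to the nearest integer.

z = ln(8/4) / ln(290/37.6) = 0.6931 / 2.0429 = 0.3393
c = 4 / 37.6^0.3393 = 4 / 3.423 = 1.168
S₃ = 1.168 × 24.1^0.3393 = 1.168 × 2.944 ≈ 3.44

3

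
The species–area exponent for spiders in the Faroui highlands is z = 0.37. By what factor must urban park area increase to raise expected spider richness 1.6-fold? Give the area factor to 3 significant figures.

(A₂/A₁)^0.37 = 1.6, so A₂/A₁ = 1.6^(1/0.37) = 1.6^2.703
ln(A₂/A₁) = ln 1.6 / 0.37 = 0.4700 / 0.37 = 1.2703
A₂/A₁ = e^1.2703 ≈ 3.562

3.56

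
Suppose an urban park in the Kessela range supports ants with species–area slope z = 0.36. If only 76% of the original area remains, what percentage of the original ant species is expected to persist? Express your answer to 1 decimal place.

S_new/S_old = (A_new/A_old)^z = 0.76^0.36
= exp(0.36 × ln 0.76) = exp(0.36 × -0.2744) = exp(-0.0988) ≈ 0.9059

90.6%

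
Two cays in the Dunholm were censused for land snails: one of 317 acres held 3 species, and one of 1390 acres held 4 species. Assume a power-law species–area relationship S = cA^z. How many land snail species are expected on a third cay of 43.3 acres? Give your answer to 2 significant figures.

2.0

z = ln(4/3) / ln(1390/317) = 0.2877 / 1.4782 = 0.1946
c = 3 / 317^0.1946 = 3 / 3.067 = 0.978
S₃ = 0.978 × 43.3^0.1946 = 0.978 × 2.082 ≈ 2.036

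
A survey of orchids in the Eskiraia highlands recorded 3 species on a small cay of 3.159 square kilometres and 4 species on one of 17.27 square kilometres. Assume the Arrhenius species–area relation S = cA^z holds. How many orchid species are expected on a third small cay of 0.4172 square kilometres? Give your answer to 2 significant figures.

z = ln(4/3) / ln(17.27/3.159) = 0.2877 / 1.6987 = 0.1694
c = 3 / 3.159^0.1694 = 3 / 1.215 = 2.469
S₃ = 2.469 × 0.4172^0.1694 = 2.469 × 0.8624 ≈ 2.129

2.1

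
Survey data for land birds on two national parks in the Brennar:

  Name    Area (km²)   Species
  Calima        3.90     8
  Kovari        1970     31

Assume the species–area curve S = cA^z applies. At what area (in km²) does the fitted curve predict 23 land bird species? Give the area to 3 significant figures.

z = ln(31/8) / ln(1970/3.9) = 1.3545 / 6.2248 = 0.2176
c = 8 / 3.9^0.2176 = 8 / 1.345 = 5.949
A = (23/5.949)^(1/0.2176) ⇒ ln A = ln(3.866)/0.2176 = 6.2141
A = e^6.2141 ≈ 499.7 km²

500 km²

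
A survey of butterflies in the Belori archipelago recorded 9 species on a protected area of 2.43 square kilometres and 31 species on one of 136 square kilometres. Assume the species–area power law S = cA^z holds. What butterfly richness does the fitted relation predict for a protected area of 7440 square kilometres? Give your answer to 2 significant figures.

110

z = ln(31/9) / ln(136/2.43) = 1.2368 / 4.0248 = 0.3073
c = 9 / 2.43^0.3073 = 9 / 1.314 = 6.851
S₃ = 6.851 × 7440^0.3073 = 6.851 × 15.48 ≈ 106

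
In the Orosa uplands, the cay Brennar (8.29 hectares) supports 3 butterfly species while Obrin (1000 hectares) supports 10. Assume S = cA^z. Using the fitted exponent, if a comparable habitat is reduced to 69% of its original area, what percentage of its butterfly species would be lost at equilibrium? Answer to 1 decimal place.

z = ln(10/3) / ln(1000/8.29) = 1.2040 / 4.7927 = 0.2512
S_new/S_old = (A_new/A_old)^z = 0.69^0.2512 = exp(0.2512 × -0.3711) = 0.911
Fraction lost = 1 − 0.911 = 0.089

8.9%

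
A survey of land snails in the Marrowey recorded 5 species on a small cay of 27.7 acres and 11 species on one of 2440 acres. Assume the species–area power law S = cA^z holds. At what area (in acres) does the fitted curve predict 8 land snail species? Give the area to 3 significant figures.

400 acres

z = ln(11/5) / ln(2440/27.7) = 0.7885 / 4.4783 = 0.1761
c = 5 / 27.7^0.1761 = 5 / 1.795 = 2.786
A = (8/2.786)^(1/0.1761) ⇒ ln A = ln(2.871)/0.1761 = 5.9910
A = e^5.9910 ≈ 399.8 acres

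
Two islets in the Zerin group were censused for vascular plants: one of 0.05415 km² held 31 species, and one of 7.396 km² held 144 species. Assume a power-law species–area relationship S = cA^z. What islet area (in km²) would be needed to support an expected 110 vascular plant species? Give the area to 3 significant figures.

3.12 km²

z = ln(144/31) / ln(7.396/0.05415) = 1.5358 / 4.9169 = 0.3124
c = 31 / 0.05415^0.3124 = 31 / 0.4022 = 77.08
A = (110/77.08)^(1/0.3124) ⇒ ln A = ln(1.427)/0.3124 = 1.1387
A = e^1.1387 ≈ 3.123 km²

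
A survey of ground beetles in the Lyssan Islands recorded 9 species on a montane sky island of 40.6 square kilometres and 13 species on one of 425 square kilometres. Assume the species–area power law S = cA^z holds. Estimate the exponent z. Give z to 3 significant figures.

0.157

Taking logs: ln S = ln c + z ln A, so z = (ln S₂ − ln S₁)/(ln A₂ − ln A₁).
z = ln(13/9) / ln(425/40.6) = ln(1.444) / ln(10.47) = 0.3677 / 2.3483 = 0.1566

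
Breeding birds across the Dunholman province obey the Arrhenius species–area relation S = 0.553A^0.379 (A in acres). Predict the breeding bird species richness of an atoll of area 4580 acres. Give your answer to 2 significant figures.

S = 0.553 × 4580^0.379
ln S = ln 0.553 + 0.379 × ln 4580 = -0.5924 + 0.379 × 8.4295 = 2.6024
S = e^2.6024 ≈ 13.5

13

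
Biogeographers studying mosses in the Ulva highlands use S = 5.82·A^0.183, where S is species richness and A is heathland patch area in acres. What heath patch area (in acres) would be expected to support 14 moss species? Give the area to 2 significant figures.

120 acres

14 = 5.82 × A^0.183  ⇒  A^0.183 = 14/5.82 = 2.405
ln A = ln(2.405) / 0.183 = 0.8778 / 0.183 = 4.7965
A = e^4.7965 ≈ 121.1 acres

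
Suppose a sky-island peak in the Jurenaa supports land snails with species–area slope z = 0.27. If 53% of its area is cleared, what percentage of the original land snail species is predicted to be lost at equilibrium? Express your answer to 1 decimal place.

18.4%

S_new/S_old = (A_new/A_old)^z = 0.47^0.27
= exp(0.27 × ln 0.47) = exp(0.27 × -0.7550) = exp(-0.2039) ≈ 0.8156
Fraction lost = 1 − 0.8156 = 0.1844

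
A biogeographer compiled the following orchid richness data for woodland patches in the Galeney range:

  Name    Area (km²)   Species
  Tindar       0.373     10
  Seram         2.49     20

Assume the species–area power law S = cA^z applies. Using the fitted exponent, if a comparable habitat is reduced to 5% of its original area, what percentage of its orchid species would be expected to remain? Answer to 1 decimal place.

z = ln(20/10) / ln(2.49/0.373) = 0.6931 / 1.8985 = 0.3651
S_new/S_old = (A_new/A_old)^z = 0.05^0.3651 = exp(0.3651 × -2.9957) = 0.335

33.5%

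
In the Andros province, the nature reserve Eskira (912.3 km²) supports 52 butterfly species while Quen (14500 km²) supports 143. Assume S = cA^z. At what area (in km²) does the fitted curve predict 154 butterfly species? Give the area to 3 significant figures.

17800 km²

z = ln(143/52) / ln(14500/912.3) = 1.0116 / 2.7659 = 0.3657
c = 52 / 912.3^0.3657 = 52 / 12.1 = 4.299
A = (154/4.299)^(1/0.3657) ⇒ ln A = ln(35.82)/0.3657 = 9.7845
A = e^9.7845 ≈ 17757 km²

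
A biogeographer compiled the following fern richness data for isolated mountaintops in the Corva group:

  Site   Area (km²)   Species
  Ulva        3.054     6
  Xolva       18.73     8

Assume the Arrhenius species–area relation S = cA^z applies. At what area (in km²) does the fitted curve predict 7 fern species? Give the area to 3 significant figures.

z = ln(8/6) / ln(18.73/3.054) = 0.2877 / 1.8137 = 0.1586
c = 6 / 3.054^0.1586 = 6 / 1.194 = 5.026
A = (7/5.026)^(1/0.1586) ⇒ ln A = ln(1.393)/0.1586 = 2.0883
A = e^2.0883 ≈ 8.071 km²

8.07 km²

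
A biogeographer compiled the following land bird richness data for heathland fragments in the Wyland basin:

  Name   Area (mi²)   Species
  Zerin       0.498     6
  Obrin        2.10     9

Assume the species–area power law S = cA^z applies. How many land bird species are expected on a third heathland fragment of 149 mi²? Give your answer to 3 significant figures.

29.9

z = ln(9/6) / ln(2.1/0.498) = 0.4055 / 1.4391 = 0.2818
c = 6 / 0.498^0.2818 = 6 / 0.8217 = 7.302
S₃ = 7.302 × 149^0.2818 = 7.302 × 4.095 ≈ 29.91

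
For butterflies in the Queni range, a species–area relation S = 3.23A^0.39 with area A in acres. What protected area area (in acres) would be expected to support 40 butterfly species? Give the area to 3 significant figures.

634 acres

40 = 3.23 × A^0.39  ⇒  A^0.39 = 40/3.23 = 12.38
ln A = ln(12.38) / 0.39 = 2.5164 / 0.39 = 6.4523
A = e^6.4523 ≈ 634.2 acres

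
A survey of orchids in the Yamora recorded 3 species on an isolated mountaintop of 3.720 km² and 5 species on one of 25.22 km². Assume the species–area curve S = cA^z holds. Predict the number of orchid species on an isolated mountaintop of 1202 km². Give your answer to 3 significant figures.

14.0

z = ln(5/3) / ln(25.22/3.72) = 0.5108 / 1.9139 = 0.2669
c = 3 / 3.72^0.2669 = 3 / 1.42 = 2.113
S₃ = 2.113 × 1202^0.2669 = 2.113 × 6.638 ≈ 14.02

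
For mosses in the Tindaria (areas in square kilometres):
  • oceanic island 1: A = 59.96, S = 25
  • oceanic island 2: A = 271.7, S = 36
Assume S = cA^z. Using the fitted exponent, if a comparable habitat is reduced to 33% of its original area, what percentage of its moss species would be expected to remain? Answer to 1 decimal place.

76.5%

z = ln(36/25) / ln(271.7/59.96) = 0.3646 / 1.5110 = 0.2413
S_new/S_old = (A_new/A_old)^z = 0.33^0.2413 = exp(0.2413 × -1.1087) = 0.7653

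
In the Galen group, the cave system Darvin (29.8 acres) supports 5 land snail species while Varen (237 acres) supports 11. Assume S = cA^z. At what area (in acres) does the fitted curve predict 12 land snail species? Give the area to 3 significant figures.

298 acres

z = ln(11/5) / ln(237/29.8) = 0.7885 / 2.0736 = 0.3802
c = 5 / 29.8^0.3802 = 5 / 3.635 = 1.375
A = (12/1.375)^(1/0.3802) ⇒ ln A = ln(8.725)/0.3802 = 5.6969
A = e^5.6969 ≈ 297.9 acres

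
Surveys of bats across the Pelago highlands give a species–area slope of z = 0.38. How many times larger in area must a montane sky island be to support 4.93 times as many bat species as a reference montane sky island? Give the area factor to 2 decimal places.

66.57

(A₂/A₁)^0.38 = 4.93, so A₂/A₁ = 4.93^(1/0.38) = 4.93^2.632
ln(A₂/A₁) = ln 4.93 / 0.38 = 1.5953 / 0.38 = 4.1983
A₂/A₁ = e^4.1983 ≈ 66.57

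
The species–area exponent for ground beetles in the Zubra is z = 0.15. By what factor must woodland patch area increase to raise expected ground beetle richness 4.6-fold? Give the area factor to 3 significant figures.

(A₂/A₁)^0.15 = 4.6, so A₂/A₁ = 4.6^(1/0.15) = 4.6^6.667
ln(A₂/A₁) = ln 4.6 / 0.15 = 1.5261 / 0.15 = 10.1737
A₂/A₁ = e^10.1737 ≈ 26205

26200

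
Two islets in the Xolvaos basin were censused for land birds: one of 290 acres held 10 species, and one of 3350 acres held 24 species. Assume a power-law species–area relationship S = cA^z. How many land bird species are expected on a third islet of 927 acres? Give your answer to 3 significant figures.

15.2

z = ln(24/10) / ln(3350/290) = 0.8755 / 2.4468 = 0.3578
c = 10 / 290^0.3578 = 10 / 7.604 = 1.315
S₃ = 1.315 × 927^0.3578 = 1.315 × 11.52 ≈ 15.16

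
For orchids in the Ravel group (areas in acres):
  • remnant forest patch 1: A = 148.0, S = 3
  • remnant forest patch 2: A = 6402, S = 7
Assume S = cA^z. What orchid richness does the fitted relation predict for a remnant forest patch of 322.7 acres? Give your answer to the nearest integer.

z = ln(7/3) / ln(6402/148) = 0.8473 / 3.7672 = 0.2249
c = 3 / 148^0.2249 = 3 / 3.077 = 0.975
S₃ = 0.975 × 322.7^0.2249 = 0.975 × 3.667 ≈ 3.575

4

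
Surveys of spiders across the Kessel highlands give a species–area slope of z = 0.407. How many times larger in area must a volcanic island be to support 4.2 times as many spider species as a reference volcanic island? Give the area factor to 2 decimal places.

33.99

(A₂/A₁)^0.407 = 4.2, so A₂/A₁ = 4.2^(1/0.407) = 4.2^2.457
ln(A₂/A₁) = ln 4.2 / 0.407 = 1.4351 / 0.407 = 3.5260
A₂/A₁ = e^3.5260 ≈ 33.99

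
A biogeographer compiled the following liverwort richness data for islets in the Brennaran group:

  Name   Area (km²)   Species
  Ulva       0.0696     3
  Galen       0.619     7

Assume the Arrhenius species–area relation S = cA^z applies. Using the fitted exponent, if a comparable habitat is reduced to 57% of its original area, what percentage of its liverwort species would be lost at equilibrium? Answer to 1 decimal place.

19.6%

z = ln(7/3) / ln(0.619/0.0696) = 0.8473 / 2.1853 = 0.3877
S_new/S_old = (A_new/A_old)^z = 0.57^0.3877 = exp(0.3877 × -0.5621) = 0.8042
Fraction lost = 1 − 0.8042 = 0.1958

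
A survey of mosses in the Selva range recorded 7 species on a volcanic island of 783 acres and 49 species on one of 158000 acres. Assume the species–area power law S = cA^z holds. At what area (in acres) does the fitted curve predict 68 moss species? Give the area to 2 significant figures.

390000 acres

z = ln(49/7) / ln(158000/783) = 1.9459 / 5.3072 = 0.3667
c = 7 / 783^0.3667 = 7 / 11.51 = 0.6083
A = (68/0.6083)^(1/0.3667) ⇒ ln A = ln(111.8)/0.3667 = 12.8641
A = e^12.8641 ≈ 386186 acres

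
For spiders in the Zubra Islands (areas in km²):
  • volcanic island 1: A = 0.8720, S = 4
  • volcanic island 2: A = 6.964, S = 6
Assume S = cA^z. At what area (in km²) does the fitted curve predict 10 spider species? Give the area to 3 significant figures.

z = ln(6/4) / ln(6.964/0.872) = 0.4055 / 2.0777 = 0.1951
c = 4 / 0.872^0.1951 = 4 / 0.9736 = 4.108
A = (10/4.108)^(1/0.1951) ⇒ ln A = ln(2.434)/0.1951 = 4.5584
A = e^4.5584 ≈ 95.43 km²

95.4 km²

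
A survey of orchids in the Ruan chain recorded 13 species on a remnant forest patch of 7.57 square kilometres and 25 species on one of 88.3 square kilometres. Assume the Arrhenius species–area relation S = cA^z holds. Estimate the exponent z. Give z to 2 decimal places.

Taking logs: ln S = ln c + z ln A, so z = (ln S₂ − ln S₁)/(ln A₂ − ln A₁).
z = ln(25/13) / ln(88.3/7.57) = ln(1.923) / ln(11.66) = 0.6539 / 2.4565 = 0.2662

0.27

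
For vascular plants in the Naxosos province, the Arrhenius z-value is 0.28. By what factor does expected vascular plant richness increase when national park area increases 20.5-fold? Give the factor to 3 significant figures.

S₂/S₁ = (A₂/A₁)^z = 20.5^0.28
ln(S₂/S₁) = 0.28 × ln 20.5 = 0.28 × 3.0204 = 0.8457
S₂/S₁ = e^0.8457 ≈ 2.33

2.33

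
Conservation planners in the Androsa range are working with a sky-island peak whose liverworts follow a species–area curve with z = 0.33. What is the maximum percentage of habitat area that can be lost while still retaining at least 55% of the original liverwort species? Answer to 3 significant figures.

Need (A_new/A_old)^0.33 = 0.55, so A_new/A_old = 0.55^(1/0.33) = 0.55^3.03
ln(A_new/A_old) = ln 0.55 / 0.33 = -0.5978 / 0.33 = -1.8116
A_new/A_old = e^-1.8116 ≈ 0.1634
Fraction that can be lost = 1 − 0.1634 = 0.8366

83.7%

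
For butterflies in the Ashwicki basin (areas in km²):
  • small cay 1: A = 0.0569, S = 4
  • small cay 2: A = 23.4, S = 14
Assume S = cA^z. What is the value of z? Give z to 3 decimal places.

Taking logs: ln S = ln c + z ln A, so z = (ln S₂ − ln S₁)/(ln A₂ − ln A₁).
z = ln(14/4) / ln(23.4/0.0569) = ln(3.5) / ln(411.2) = 1.2528 / 6.0192 = 0.2081

0.208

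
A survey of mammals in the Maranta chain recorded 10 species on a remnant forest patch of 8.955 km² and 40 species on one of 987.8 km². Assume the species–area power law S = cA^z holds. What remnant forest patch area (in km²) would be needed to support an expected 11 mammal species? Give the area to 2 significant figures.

z = ln(40/10) / ln(987.8/8.955) = 1.3863 / 4.7033 = 0.2948
c = 10 / 8.955^0.2948 = 10 / 1.908 = 5.241
A = (11/5.241)^(1/0.2948) ⇒ ln A = ln(2.099)/0.2948 = 2.5156
A = e^2.5156 ≈ 12.37 km²

12 km²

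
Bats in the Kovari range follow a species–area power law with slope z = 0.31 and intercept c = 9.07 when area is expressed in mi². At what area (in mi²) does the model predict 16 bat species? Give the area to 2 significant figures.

16 = 9.07 × A^0.31  ⇒  A^0.31 = 16/9.07 = 1.764
ln A = ln(1.764) / 0.31 = 0.5676 / 0.31 = 1.8310
A = e^1.8310 ≈ 6.24 mi²

6.2 mi²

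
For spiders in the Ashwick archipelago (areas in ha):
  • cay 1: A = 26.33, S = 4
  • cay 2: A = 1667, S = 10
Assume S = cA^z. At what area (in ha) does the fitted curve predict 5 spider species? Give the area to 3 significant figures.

72.3 ha

z = ln(10/4) / ln(1667/26.33) = 0.9163 / 4.1481 = 0.2209
c = 4 / 26.33^0.2209 = 4 / 2.06 = 1.942
A = (5/1.942)^(1/0.2209) ⇒ ln A = ln(2.574)/0.2209 = 4.2809
A = e^4.2809 ≈ 72.3 ha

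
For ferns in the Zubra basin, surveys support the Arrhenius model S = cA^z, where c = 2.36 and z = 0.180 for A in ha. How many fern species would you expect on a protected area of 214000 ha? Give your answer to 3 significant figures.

21.5

S = 2.36 × 214000^0.18 = 2.36 × 9.109 ≈ 21.5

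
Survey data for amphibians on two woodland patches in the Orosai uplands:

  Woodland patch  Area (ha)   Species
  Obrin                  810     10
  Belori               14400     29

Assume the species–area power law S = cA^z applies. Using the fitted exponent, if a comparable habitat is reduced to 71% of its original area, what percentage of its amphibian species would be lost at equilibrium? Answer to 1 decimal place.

11.9%

z = ln(29/10) / ln(14400/810) = 1.0647 / 2.8779 = 0.3700
S_new/S_old = (A_new/A_old)^z = 0.71^0.3700 = exp(0.3700 × -0.3425) = 0.881
Fraction lost = 1 − 0.881 = 0.119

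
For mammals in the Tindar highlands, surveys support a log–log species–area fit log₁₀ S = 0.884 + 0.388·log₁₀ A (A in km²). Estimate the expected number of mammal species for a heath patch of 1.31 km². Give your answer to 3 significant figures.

S = 7.656 × 1.31^0.388
ln S = ln 7.656 + 0.388 × ln 1.31 = 2.0355 + 0.388 × 0.2700 = 2.1403
S = e^2.1403 ≈ 8.502

8.50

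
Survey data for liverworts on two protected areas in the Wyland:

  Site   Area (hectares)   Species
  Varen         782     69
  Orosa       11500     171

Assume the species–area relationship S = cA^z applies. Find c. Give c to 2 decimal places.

7.28

z = ln(S₂/S₁) / ln(A₂/A₁) = ln(171/69) / ln(11500/782) = 0.9076 / 2.6882 = 0.3376
c = S₁ / A₁^z = 69 / 782^0.3376 = 69 / 9.479 = 7.279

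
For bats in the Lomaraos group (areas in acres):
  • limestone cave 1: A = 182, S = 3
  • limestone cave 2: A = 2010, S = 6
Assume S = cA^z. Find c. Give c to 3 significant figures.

0.668

z = ln(S₂/S₁) / ln(A₂/A₁) = ln(6/3) / ln(2010/182) = 0.6931 / 2.4019 = 0.2886
c = S₁ / A₁^z = 3 / 182^0.2886 = 3 / 4.49 = 0.6682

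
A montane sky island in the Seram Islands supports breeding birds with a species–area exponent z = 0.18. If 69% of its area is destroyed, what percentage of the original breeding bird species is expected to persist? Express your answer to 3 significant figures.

S_new/S_old = (A_new/A_old)^z = 0.31^0.18
= exp(0.18 × ln 0.31) = exp(0.18 × -1.1712) = exp(-0.2108) ≈ 0.8099

81.0%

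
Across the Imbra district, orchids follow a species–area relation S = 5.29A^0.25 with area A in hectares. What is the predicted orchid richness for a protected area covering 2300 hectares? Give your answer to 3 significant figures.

S = 5.29 × 2300^0.25
ln S = ln 5.29 + 0.25 × ln 2300 = 1.6658 + 0.25 × 7.7407 = 3.6010
S = e^3.6010 ≈ 36.63

36.6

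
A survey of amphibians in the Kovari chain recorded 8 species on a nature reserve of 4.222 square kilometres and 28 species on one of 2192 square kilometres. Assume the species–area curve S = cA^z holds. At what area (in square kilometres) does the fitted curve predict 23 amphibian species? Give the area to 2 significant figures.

820 square kilometres

z = ln(28/8) / ln(2192/4.222) = 1.2528 / 6.2523 = 0.2004
c = 8 / 4.222^0.2004 = 8 / 1.335 = 5.995
A = (23/5.995)^(1/0.2004) ⇒ ln A = ln(3.837)/0.2004 = 6.7108
A = e^6.7108 ≈ 821.3 square kilometres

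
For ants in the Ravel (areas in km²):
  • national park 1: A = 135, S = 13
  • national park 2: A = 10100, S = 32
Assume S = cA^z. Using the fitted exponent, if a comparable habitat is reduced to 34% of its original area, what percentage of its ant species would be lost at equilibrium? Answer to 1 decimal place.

20.2%

z = ln(32/13) / ln(10100/135) = 0.9008 / 4.3150 = 0.2088
S_new/S_old = (A_new/A_old)^z = 0.34^0.2088 = exp(0.2088 × -1.0788) = 0.7983
Fraction lost = 1 − 0.7983 = 0.2017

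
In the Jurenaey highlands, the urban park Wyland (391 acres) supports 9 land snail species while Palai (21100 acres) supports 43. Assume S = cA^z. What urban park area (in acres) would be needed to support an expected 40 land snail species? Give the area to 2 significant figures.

z = ln(43/9) / ln(21100/391) = 1.5640 / 3.9883 = 0.3921
c = 9 / 391^0.3921 = 9 / 10.39 = 0.8665
A = (40/0.8665)^(1/0.3921) ⇒ ln A = ln(46.16)/0.3921 = 9.7726
A = e^9.7726 ≈ 17546 acres

18000 acres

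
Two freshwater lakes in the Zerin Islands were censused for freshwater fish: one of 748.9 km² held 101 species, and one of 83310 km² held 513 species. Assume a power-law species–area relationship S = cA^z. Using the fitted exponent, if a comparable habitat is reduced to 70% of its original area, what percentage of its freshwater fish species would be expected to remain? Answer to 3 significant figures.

88.4%

z = ln(513/101) / ln(83310/748.9) = 1.6252 / 4.7117 = 0.3449
S_new/S_old = (A_new/A_old)^z = 0.7^0.3449 = exp(0.3449 × -0.3567) = 0.8842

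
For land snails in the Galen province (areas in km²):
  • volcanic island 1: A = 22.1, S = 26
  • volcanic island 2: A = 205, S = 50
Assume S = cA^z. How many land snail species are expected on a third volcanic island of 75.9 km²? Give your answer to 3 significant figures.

37.3

z = ln(50/26) / ln(205/22.1) = 0.6539 / 2.2274 = 0.2936
c = 26 / 22.1^0.2936 = 26 / 2.481 = 10.48
S₃ = 10.48 × 75.9^0.2936 = 10.48 × 3.565 ≈ 37.35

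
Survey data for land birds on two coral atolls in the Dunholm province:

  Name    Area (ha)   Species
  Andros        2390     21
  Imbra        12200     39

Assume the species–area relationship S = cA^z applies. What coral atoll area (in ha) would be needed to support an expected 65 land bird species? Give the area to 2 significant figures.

47000 ha

z = ln(39/21) / ln(12200/2390) = 0.6190 / 1.6301 = 0.3797
c = 21 / 2390^0.3797 = 21 / 19.18 = 1.095
A = (65/1.095)^(1/0.3797) ⇒ ln A = ln(59.38)/0.3797 = 10.7544
A = e^10.7544 ≈ 46834 ha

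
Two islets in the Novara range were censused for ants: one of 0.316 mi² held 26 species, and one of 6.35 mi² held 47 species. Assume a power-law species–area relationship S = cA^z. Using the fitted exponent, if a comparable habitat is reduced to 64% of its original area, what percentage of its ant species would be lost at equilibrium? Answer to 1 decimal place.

z = ln(47/26) / ln(6.35/0.316) = 0.5921 / 3.0005 = 0.1973
S_new/S_old = (A_new/A_old)^z = 0.64^0.1973 = exp(0.1973 × -0.4463) = 0.9157
Fraction lost = 1 − 0.9157 = 0.0843

8.4%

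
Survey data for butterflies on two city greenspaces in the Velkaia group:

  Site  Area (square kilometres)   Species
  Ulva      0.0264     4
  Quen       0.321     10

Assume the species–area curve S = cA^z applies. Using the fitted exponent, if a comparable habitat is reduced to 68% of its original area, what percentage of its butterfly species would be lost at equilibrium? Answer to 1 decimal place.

z = ln(10/4) / ln(0.321/0.0264) = 0.9163 / 2.4981 = 0.3668
S_new/S_old = (A_new/A_old)^z = 0.68^0.3668 = exp(0.3668 × -0.3857) = 0.8681
Fraction lost = 1 − 0.8681 = 0.1319

13.2%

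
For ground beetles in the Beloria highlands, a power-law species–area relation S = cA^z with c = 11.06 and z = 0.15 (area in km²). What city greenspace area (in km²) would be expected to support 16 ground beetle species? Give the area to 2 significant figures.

12 km²

16 = 11.06 × A^0.15  ⇒  A^0.15 = 16/11.06 = 1.447
ln A = ln(1.447) / 0.15 = 0.3693 / 0.15 = 2.4617
A = e^2.4617 ≈ 11.72 km²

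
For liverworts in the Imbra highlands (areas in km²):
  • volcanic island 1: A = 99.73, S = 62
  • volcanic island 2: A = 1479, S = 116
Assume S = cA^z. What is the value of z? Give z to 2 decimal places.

0.23

Taking logs: ln S = ln c + z ln A, so z = (ln S₂ − ln S₁)/(ln A₂ − ln A₁).
z = ln(116/62) / ln(1479/99.73) = ln(1.871) / ln(14.83) = 0.6265 / 2.6967 = 0.2323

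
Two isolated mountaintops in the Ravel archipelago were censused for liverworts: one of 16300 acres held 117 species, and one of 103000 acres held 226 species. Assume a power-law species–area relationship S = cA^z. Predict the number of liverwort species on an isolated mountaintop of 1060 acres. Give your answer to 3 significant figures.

44.1

z = ln(226/117) / ln(103000/16300) = 0.6584 / 1.8436 = 0.3571
c = 117 / 16300^0.3571 = 117 / 31.93 = 3.664
S₃ = 3.664 × 1060^0.3571 = 3.664 × 12.03 ≈ 44.09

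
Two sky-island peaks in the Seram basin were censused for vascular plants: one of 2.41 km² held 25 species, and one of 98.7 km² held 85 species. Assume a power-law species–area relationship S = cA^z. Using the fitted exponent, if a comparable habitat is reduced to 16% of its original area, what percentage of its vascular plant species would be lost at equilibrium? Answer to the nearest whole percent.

z = ln(85/25) / ln(98.7/2.41) = 1.2238 / 3.7125 = 0.3296
S_new/S_old = (A_new/A_old)^z = 0.16^0.3296 = exp(0.3296 × -1.8326) = 0.5466
Fraction lost = 1 − 0.5466 = 0.4534

45%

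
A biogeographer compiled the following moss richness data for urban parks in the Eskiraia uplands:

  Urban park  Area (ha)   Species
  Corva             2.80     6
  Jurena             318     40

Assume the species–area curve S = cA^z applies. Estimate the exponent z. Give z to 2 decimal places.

0.40

Taking logs: ln S = ln c + z ln A, so z = (ln S₂ − ln S₁)/(ln A₂ − ln A₁).
z = ln(40/6) / ln(318/2.8) = ln(6.667) / ln(113.6) = 1.8971 / 4.7324 = 0.4009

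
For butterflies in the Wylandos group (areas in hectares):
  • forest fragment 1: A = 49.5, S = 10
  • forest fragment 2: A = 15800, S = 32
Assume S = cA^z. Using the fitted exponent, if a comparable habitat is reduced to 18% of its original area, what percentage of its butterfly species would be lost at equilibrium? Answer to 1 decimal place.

29.2%

z = ln(32/10) / ln(15800/49.5) = 1.1632 / 5.7658 = 0.2017
S_new/S_old = (A_new/A_old)^z = 0.18^0.2017 = exp(0.2017 × -1.7148) = 0.7076
Fraction lost = 1 − 0.7076 = 0.2924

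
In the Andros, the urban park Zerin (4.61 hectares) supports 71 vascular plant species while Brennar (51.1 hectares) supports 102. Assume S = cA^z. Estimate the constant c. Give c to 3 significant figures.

56.4

z = ln(S₂/S₁) / ln(A₂/A₁) = ln(102/71) / ln(51.1/4.61) = 0.3623 / 2.4056 = 0.1506
c = S₁ / A₁^z = 71 / 4.61^0.1506 = 71 / 1.259 = 56.4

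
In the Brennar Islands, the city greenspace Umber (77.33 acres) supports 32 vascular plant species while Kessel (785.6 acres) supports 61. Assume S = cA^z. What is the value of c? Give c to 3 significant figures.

9.54

z = ln(S₂/S₁) / ln(A₂/A₁) = ln(61/32) / ln(785.6/77.33) = 0.6451 / 2.3184 = 0.2783
c = S₁ / A₁^z = 32 / 77.33^0.2783 = 32 / 3.353 = 9.543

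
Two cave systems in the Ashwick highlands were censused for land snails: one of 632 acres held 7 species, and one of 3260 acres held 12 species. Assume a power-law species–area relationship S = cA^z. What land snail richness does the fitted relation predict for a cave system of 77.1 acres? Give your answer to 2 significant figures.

3.5

z = ln(12/7) / ln(3260/632) = 0.5390 / 1.6406 = 0.3285
c = 7 / 632^0.3285 = 7 / 8.32 = 0.8413
S₃ = 0.8413 × 77.1^0.3285 = 0.8413 × 4.168 ≈ 3.507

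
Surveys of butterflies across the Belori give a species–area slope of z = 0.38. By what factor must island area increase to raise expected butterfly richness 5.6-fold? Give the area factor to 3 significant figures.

93.1

(A₂/A₁)^0.38 = 5.6, so A₂/A₁ = 5.6^(1/0.38) = 5.6^2.632
ln(A₂/A₁) = ln 5.6 / 0.38 = 1.7228 / 0.38 = 4.5336
A₂/A₁ = e^4.5336 ≈ 93.09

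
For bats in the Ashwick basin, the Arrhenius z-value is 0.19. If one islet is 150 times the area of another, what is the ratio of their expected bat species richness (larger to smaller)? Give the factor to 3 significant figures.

2.59

S₂/S₁ = (A₂/A₁)^z = 150^0.19
ln(S₂/S₁) = 0.19 × ln 150 = 0.19 × 5.0106 = 0.9520
S₂/S₁ = e^0.9520 ≈ 2.591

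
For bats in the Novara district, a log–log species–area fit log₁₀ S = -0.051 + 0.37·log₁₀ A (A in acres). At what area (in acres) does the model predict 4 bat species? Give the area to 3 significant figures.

58.2 acres

4 = 0.8892 × A^0.37  ⇒  A^0.37 = 4/0.8892 = 4.498
ln A = ln(4.498) / 0.37 = 1.5037 / 0.37 = 4.0641
A = e^4.0641 ≈ 58.21 acres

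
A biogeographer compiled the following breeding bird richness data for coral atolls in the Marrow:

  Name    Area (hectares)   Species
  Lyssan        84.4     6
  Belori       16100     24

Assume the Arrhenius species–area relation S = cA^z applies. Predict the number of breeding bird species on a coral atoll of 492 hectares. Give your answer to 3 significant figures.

9.56

z = ln(24/6) / ln(16100/84.4) = 1.3863 / 5.2510 = 0.2640
c = 6 / 84.4^0.2640 = 6 / 3.225 = 1.86
S₃ = 1.86 × 492^0.2640 = 1.86 × 5.137 ≈ 9.556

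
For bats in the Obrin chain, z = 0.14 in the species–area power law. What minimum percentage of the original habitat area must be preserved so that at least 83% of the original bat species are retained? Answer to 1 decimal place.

26.4%

Need (A_new/A_old)^0.14 = 0.83, so A_new/A_old = 0.83^(1/0.14) = 0.83^7.143
ln(A_new/A_old) = ln 0.83 / 0.14 = -0.1863 / 0.14 = -1.3309
A_new/A_old = e^-1.3309 ≈ 0.2642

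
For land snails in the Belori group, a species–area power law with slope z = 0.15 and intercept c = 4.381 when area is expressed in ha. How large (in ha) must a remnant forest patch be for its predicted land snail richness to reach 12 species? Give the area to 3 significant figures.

827 ha

12 = 4.381 × A^0.15  ⇒  A^0.15 = 12/4.381 = 2.739
ln A = ln(2.739) / 0.15 = 1.0076 / 0.15 = 6.7175
A = e^6.7175 ≈ 826.8 ha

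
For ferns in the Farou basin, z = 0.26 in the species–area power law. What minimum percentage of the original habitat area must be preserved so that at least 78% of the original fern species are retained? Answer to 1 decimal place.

Need (A_new/A_old)^0.26 = 0.78, so A_new/A_old = 0.78^(1/0.26) = 0.78^3.846
ln(A_new/A_old) = ln 0.78 / 0.26 = -0.2485 / 0.26 = -0.9556
A_new/A_old = e^-0.9556 ≈ 0.3846

38.5%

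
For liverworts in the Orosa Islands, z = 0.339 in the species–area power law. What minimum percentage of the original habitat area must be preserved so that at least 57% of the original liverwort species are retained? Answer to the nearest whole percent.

19%

Need (A_new/A_old)^0.339 = 0.57, so A_new/A_old = 0.57^(1/0.339) = 0.57^2.95
ln(A_new/A_old) = ln 0.57 / 0.339 = -0.5621 / 0.339 = -1.6582
A_new/A_old = e^-1.6582 ≈ 0.1905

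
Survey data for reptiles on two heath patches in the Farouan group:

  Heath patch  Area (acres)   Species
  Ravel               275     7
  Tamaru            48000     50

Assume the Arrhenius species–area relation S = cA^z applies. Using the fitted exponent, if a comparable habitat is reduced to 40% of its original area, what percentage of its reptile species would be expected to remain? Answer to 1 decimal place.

70.5%

z = ln(50/7) / ln(48000/275) = 1.9661 / 5.1622 = 0.3809
S_new/S_old = (A_new/A_old)^z = 0.4^0.3809 = exp(0.3809 × -0.9163) = 0.7054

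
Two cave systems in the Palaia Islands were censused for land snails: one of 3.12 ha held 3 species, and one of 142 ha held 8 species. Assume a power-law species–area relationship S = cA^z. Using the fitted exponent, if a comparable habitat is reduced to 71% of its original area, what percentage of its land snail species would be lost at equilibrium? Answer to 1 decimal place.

8.4%

z = ln(8/3) / ln(142/3.12) = 0.9808 / 3.8180 = 0.2569
S_new/S_old = (A_new/A_old)^z = 0.71^0.2569 = exp(0.2569 × -0.3425) = 0.9158
Fraction lost = 1 − 0.9158 = 0.08422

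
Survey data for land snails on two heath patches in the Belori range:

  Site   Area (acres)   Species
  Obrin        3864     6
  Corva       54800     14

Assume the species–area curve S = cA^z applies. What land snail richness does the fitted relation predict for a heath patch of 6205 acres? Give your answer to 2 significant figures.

z = ln(14/6) / ln(54800/3864) = 0.8473 / 2.6520 = 0.3195
c = 6 / 3864^0.3195 = 6 / 14 = 0.4287
S₃ = 0.4287 × 6205^0.3195 = 0.4287 × 16.28 ≈ 6.98

7.0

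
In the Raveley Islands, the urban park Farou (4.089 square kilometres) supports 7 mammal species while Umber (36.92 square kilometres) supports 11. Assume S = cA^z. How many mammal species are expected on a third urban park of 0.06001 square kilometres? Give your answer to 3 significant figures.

z = ln(11/7) / ln(36.92/4.089) = 0.4520 / 2.2005 = 0.2054
c = 7 / 4.089^0.2054 = 7 / 1.335 = 5.242
S₃ = 5.242 × 0.06001^0.2054 = 5.242 × 0.5611 ≈ 2.941

2.94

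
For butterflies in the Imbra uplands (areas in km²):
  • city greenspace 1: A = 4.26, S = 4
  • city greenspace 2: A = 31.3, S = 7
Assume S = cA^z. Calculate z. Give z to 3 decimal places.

Taking logs: ln S = ln c + z ln A, so z = (ln S₂ − ln S₁)/(ln A₂ − ln A₁).
z = ln(7/4) / ln(31.3/4.26) = ln(1.75) / ln(7.347) = 0.5596 / 1.9943 = 0.2806

0.281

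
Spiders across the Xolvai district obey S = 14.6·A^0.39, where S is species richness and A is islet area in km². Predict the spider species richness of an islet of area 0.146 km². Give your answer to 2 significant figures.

S = 14.6 × 0.146^0.39
ln S = ln 14.6 + 0.39 × ln 0.146 = 2.6810 + 0.39 × -1.9241 = 1.9306
S = e^1.9306 ≈ 6.894

6.9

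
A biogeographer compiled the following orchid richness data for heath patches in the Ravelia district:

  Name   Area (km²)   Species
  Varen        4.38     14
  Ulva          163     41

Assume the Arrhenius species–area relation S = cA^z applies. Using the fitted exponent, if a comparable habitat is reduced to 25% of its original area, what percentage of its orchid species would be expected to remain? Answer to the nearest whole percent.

z = ln(41/14) / ln(163/4.38) = 1.0745 / 3.6167 = 0.2971
S_new/S_old = (A_new/A_old)^z = 0.25^0.2971 = exp(0.2971 × -1.3863) = 0.6624

66%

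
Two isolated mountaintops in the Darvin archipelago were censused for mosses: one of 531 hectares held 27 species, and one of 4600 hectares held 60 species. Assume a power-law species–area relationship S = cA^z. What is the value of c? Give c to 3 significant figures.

z = ln(S₂/S₁) / ln(A₂/A₁) = ln(60/27) / ln(4600/531) = 0.7985 / 2.1590 = 0.3698
c = S₁ / A₁^z = 27 / 531^0.3698 = 27 / 10.18 = 2.652

2.65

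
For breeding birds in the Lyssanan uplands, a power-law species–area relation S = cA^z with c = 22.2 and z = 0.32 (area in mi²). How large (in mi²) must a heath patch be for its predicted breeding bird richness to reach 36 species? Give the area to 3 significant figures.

4.53 mi²

36 = 22.2 × A^0.32  ⇒  A^0.32 = 36/22.2 = 1.622
ln A = ln(1.622) / 0.32 = 0.4834 / 0.32 = 1.5107
A = e^1.5107 ≈ 4.53 mi²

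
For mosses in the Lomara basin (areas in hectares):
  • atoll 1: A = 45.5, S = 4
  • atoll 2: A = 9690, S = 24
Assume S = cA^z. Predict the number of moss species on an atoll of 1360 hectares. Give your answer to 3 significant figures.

z = ln(24/4) / ln(9690/45.5) = 1.7918 / 5.3611 = 0.3342
c = 4 / 45.5^0.3342 = 4 / 3.582 = 1.117
S₃ = 1.117 × 1360^0.3342 = 1.117 × 11.15 ≈ 12.45

12.5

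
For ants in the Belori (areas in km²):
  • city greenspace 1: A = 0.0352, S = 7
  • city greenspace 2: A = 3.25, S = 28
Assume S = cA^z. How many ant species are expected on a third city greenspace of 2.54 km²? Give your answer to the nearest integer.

z = ln(28/7) / ln(3.25/0.0352) = 1.3863 / 4.5254 = 0.3063
c = 7 / 0.0352^0.3063 = 7 / 0.3587 = 19.51
S₃ = 19.51 × 2.54^0.3063 = 19.51 × 1.331 ≈ 25.96

26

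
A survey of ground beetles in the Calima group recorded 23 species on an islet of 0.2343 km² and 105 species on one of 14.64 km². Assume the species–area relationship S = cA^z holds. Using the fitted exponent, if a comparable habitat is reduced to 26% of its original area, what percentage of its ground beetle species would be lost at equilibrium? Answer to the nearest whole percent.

z = ln(105/23) / ln(14.64/0.2343) = 1.5185 / 4.1349 = 0.3672
S_new/S_old = (A_new/A_old)^z = 0.26^0.3672 = exp(0.3672 × -1.3471) = 0.6098
Fraction lost = 1 − 0.6098 = 0.3902

39%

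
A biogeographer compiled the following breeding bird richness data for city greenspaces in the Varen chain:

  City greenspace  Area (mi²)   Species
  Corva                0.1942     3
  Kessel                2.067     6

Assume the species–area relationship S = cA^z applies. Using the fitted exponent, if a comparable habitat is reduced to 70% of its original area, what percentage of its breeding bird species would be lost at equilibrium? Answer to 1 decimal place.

9.9%

z = ln(6/3) / ln(2.067/0.1942) = 0.6931 / 2.3650 = 0.2931
S_new/S_old = (A_new/A_old)^z = 0.7^0.2931 = exp(0.2931 × -0.3567) = 0.9007
Fraction lost = 1 − 0.9007 = 0.09926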